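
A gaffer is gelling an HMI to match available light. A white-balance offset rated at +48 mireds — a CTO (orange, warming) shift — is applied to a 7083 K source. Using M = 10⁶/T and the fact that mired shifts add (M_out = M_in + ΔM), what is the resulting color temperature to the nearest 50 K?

M_in = 10⁶/7083 = 141.18 mireds.
M_out = 141.18 + (+48) = 189.18 mireds.
T_out = 10⁶/189.18 = 5285.9 K → 5300 K.

5300 K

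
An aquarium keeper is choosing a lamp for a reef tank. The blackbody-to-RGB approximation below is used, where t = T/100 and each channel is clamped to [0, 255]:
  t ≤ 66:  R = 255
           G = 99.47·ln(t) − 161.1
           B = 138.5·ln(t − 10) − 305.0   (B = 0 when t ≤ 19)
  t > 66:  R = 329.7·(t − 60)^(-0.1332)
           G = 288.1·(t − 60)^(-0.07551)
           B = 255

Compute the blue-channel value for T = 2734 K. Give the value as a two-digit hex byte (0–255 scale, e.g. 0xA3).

t = 2734/100 = 27.34; the t ≤ 66 branch applies.
B = 138.5·ln(27.34 − 10) − 305.0 = 138.5·ln 17.34 − 305.0 = 138.5·2.8530 − 305.0 = 90.143.
Rounded: 90; in hex, 0x5A.

0x5A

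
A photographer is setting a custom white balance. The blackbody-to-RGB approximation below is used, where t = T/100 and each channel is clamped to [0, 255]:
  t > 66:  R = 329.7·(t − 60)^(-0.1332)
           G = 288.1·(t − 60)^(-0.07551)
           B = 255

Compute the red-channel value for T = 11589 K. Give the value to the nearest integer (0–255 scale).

193

t = 11589/100 = 115.89; the t > 66 branch applies.
R = 329.7·(115.89 − 60)^(-0.1332) = 329.7·55.89^(-0.1332) = 329.7·0.58513 = 192.919.
Rounded: 193.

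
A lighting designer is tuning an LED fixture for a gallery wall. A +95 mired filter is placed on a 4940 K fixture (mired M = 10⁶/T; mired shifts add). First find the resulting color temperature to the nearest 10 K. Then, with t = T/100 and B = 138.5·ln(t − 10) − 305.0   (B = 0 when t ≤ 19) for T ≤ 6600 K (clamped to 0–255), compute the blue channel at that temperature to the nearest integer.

M_in = 10⁶/4940 = 202.43; M_out = 202.43 + (+95) = 297.43.
T_out = 10⁶/297.43 = 3362.1 K → 3360 K; t = 33.6.
B = 138.5·ln(33.6 − 10) − 305.0 = 138.5·ln 23.6 − 305.0 = 138.5·3.1612 − 305.0 = 132.833.
Rounded: 133.

133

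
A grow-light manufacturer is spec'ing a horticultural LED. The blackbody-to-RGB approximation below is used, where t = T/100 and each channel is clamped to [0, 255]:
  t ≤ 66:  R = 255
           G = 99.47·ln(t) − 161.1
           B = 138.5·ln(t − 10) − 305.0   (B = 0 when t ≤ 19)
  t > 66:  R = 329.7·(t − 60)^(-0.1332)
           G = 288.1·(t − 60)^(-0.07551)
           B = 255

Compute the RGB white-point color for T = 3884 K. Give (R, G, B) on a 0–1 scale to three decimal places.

t = 3884/100 = 38.84; the t ≤ 66 branch applies.
R = 255 by definition for t ≤ 66.
G = 99.47·ln 38.84 − 161.1 = 99.47·3.6595 − 161.1 = 202.906.
B = 138.5·ln(38.84 − 10) − 305.0 = 138.5·ln 28.84 − 305.0 = 138.5·3.3618 − 305.0 = 160.604.
Dividing each by 255: (1.0000, 0.7957, 0.6298) → (1.000, 0.796, 0.630).

(1.000, 0.796, 0.630)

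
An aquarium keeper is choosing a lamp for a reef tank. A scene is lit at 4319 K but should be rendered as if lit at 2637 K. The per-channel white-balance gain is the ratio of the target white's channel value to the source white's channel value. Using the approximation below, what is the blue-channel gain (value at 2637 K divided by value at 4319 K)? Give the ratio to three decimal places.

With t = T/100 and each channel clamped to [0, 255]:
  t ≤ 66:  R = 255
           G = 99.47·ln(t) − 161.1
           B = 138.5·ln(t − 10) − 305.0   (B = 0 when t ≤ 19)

At 4319 K (t = 43.19):
  B = 138.5·ln(43.19 − 10) − 305.0 = 138.5·ln 33.19 − 305.0 = 138.5·3.5022 − 305.0 = 180.061.
At 2637 K (t = 26.37):
  B = 138.5·ln(26.37 − 10) − 305.0 = 138.5·ln 16.37 − 305.0 = 138.5·2.7955 − 305.0 = 82.170.
Gain = 82.170 / 180.061 = 0.4563 → 0.456.

0.456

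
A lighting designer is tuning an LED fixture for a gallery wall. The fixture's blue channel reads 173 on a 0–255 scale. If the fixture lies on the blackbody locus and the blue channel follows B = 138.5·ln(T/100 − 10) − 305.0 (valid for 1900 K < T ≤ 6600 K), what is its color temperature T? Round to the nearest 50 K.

ln(t − 10) = (173 + 305.0) / 138.5 = 3.4513.
t − 10 = e^3.4513 = 31.540, so t = 41.540.
T = 100·t = 4154 K → 4150 K to the nearest 50 K.

4150 K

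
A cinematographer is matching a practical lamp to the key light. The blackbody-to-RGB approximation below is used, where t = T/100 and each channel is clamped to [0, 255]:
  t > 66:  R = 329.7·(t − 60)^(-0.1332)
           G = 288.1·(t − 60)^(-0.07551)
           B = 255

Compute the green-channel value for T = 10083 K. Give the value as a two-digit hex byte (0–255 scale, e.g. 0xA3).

t = 10083/100 = 100.83; the t > 66 branch applies.
G = 288.1·(100.83 − 60)^(-0.07551) = 288.1·40.83^(-0.07551) = 288.1·0.75571 = 217.720.
Rounded: 218; in hex, 0xDA.

0xDA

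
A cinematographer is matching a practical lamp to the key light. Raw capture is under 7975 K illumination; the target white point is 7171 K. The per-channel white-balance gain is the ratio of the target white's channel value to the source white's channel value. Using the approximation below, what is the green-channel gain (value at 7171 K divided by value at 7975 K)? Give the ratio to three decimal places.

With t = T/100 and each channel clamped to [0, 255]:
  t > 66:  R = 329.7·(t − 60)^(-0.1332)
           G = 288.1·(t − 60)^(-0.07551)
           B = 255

At 7975 K (t = 79.75):
  G = 288.1·(79.75 − 60)^(-0.07551) = 288.1·19.75^(-0.07551) = 288.1·0.79831 = 229.993.
At 7171 K (t = 71.71):
  G = 288.1·(71.71 − 60)^(-0.07551) = 288.1·11.71^(-0.07551) = 288.1·0.83045 = 239.253.
Gain = 239.253 / 229.993 = 1.0403 → 1.040.

1.040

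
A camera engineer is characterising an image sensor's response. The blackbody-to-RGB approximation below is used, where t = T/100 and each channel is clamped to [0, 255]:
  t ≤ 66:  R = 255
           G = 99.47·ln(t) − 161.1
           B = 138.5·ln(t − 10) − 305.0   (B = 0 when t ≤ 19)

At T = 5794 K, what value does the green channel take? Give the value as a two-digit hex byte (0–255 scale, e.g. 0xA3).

t = 5794/100 = 57.94; the t ≤ 66 branch applies.
G = 99.47·ln 57.94 − 161.1 = 99.47·4.0594 − 161.1 = 242.689.
Rounded: 243; in hex, 0xF3.

0xF3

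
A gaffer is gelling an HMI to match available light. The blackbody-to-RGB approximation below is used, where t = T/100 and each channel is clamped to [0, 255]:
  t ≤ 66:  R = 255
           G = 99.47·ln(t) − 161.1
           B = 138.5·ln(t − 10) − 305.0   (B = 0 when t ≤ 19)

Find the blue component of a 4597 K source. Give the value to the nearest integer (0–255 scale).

191

t = 4597/100 = 45.97; the t ≤ 66 branch applies.
B = 138.5·ln(45.97 − 10) − 305.0 = 138.5·ln 35.97 − 305.0 = 138.5·3.5827 − 305.0 = 191.202.
Rounded: 191.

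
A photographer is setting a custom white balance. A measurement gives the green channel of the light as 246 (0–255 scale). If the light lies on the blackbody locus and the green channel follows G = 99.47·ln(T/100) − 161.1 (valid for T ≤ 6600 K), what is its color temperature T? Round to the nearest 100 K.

ln t = (246 + 161.1) / 99.47 = 4.0927.
t = e^4.0927 = 59.901.
T = 100·t = 5990 K → 6000 K to the nearest 100 K.

6000 K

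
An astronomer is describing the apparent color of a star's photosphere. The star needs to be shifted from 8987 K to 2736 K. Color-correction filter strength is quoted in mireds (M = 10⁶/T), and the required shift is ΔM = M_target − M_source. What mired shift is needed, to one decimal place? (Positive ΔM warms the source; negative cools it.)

+254.2 mireds

M_source = 10⁶/8987 = 111.272; M_target = 10⁶/2736 = 365.497.
ΔM = 365.497 − 111.272 = 254.225 → +254.2 mireds, a warming shift.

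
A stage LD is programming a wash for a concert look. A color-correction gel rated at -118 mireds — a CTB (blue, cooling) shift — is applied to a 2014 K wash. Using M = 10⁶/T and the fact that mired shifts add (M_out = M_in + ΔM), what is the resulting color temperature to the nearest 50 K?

M_in = 10⁶/2014 = 496.52 mireds.
M_out = 496.52 + (-118) = 378.52 mireds.
T_out = 10⁶/378.52 = 2641.8 K → 2650 K.

2650 K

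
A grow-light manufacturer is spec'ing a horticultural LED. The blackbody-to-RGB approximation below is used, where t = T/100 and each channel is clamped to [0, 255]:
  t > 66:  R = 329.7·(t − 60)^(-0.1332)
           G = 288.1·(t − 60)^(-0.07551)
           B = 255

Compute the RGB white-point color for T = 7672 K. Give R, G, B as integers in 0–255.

t = 7672/100 = 76.72; the t > 66 branch applies.
R = 329.7·(76.72 − 60)^(-0.1332) = 329.7·16.72^(-0.1332) = 329.7·0.68717 = 226.560.
G = 288.1·(76.72 − 60)^(-0.07551) = 288.1·16.72^(-0.07551) = 288.1·0.80841 = 232.904.
B = 255 by definition for t > 66.
Rounded: (227, 233, 255).

R=227, G=233, B=255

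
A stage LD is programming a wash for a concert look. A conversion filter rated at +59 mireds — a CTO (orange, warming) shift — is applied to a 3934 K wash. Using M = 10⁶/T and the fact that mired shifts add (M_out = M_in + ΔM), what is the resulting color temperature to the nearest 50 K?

3200 K

M_in = 10⁶/3934 = 254.19 mireds.
M_out = 254.19 + (+59) = 313.19 mireds.
T_out = 10⁶/313.19 = 3192.9 K → 3200 K.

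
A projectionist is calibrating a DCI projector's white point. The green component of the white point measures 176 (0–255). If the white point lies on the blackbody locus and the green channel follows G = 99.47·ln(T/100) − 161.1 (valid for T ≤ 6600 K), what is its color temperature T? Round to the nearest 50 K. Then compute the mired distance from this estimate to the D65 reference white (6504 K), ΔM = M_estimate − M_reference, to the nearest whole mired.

+185 mireds

ln t = (176 + 161.1) / 99.47 = 3.3890.
t = e^3.3890 = 29.635.
T = 100·t = 2964 K → 2950 K to the nearest 50 K.
M_estimate = 10⁶/2950 = 338.98; M_reference = 10⁶/6504 = 153.75.
ΔM = 338.98 − 153.75 = 185.23 → +185 mireds.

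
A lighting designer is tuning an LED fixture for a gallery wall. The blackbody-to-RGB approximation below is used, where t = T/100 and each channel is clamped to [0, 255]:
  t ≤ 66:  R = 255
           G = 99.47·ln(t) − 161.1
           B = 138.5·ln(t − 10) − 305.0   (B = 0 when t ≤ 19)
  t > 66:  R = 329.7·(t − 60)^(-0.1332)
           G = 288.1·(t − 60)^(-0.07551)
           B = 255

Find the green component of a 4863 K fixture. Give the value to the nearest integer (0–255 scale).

t = 4863/100 = 48.63; the t ≤ 66 branch applies.
G = 99.47·ln 48.63 − 161.1 = 99.47·3.8842 − 161.1 = 225.265.
Rounded: 225.

225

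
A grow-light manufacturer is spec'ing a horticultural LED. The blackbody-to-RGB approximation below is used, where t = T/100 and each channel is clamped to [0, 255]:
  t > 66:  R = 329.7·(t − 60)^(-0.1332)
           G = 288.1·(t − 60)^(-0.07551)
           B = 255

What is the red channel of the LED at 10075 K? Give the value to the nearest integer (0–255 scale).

t = 10075/100 = 100.75; the t > 66 branch applies.
R = 329.7·(100.75 − 60)^(-0.1332) = 329.7·40.75^(-0.1332) = 329.7·0.61028 = 201.210.
Rounded: 201.

201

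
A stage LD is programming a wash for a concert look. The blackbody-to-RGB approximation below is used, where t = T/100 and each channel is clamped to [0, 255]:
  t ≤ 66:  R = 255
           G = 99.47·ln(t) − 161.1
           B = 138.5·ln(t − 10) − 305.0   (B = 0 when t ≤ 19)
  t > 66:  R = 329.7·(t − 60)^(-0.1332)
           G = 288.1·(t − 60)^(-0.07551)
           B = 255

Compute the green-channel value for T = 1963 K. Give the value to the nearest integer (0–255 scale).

t = 1963/100 = 19.63; the t ≤ 66 branch applies.
G = 99.47·ln 19.63 − 161.1 = 99.47·2.9771 − 161.1 = 135.028.
Rounded: 135.

135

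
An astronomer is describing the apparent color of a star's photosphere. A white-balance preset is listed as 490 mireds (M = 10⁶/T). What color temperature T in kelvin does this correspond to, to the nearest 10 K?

T = 10⁶ / 490 = 2040.82 K → 2040 K.

2040 K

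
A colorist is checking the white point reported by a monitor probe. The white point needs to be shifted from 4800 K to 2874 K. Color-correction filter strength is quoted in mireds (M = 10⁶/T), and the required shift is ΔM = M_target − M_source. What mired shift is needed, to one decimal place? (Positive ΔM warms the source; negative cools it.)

M_source = 10⁶/4800 = 208.333; M_target = 10⁶/2874 = 347.947.
ΔM = 347.947 − 208.333 = 139.614 → +139.6 mireds, a warming shift.

+139.6 mireds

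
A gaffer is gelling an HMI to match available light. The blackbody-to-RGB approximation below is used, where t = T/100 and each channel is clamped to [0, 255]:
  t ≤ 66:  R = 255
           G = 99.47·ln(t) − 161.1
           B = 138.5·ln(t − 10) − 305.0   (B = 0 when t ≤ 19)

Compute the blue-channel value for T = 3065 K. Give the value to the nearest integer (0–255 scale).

114

t = 3065/100 = 30.65; the t ≤ 66 branch applies.
B = 138.5·ln(30.65 − 10) − 305.0 = 138.5·ln 20.65 − 305.0 = 138.5·3.0277 − 305.0 = 114.339.
Rounded: 114.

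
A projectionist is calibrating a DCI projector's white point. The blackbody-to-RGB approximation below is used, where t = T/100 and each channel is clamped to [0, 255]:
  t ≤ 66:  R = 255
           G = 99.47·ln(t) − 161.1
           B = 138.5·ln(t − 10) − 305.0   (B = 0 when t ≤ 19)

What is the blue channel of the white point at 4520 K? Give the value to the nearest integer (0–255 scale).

188

t = 4520/100 = 45.2; the t ≤ 66 branch applies.
B = 138.5·ln(45.2 − 10) − 305.0 = 138.5·ln 35.2 − 305.0 = 138.5·3.5610 − 305.0 = 188.205.
Rounded: 188.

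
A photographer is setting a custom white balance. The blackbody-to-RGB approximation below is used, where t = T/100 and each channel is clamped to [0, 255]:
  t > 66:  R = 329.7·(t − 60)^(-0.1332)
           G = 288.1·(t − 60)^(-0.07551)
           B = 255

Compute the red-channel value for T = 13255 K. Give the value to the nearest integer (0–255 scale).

t = 13255/100 = 132.55; the t > 66 branch applies.
R = 329.7·(132.55 − 60)^(-0.1332) = 329.7·72.55^(-0.1332) = 329.7·0.56515 = 186.330.
Rounded: 186.

186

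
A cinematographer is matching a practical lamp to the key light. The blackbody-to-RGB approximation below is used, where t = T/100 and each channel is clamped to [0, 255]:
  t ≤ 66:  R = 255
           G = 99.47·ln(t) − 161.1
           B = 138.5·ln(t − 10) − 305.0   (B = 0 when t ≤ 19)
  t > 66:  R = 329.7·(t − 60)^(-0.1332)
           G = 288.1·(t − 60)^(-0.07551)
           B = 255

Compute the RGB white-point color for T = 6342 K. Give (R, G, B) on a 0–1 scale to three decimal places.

(1.000, 0.987, 0.965)

t = 6342/100 = 63.42; the t ≤ 66 branch applies.
R = 255 by definition for t ≤ 66.
G = 99.47·ln 63.42 − 161.1 = 99.47·4.1498 − 161.1 = 251.679.
B = 138.5·ln(63.42 − 10) − 305.0 = 138.5·ln 53.42 − 305.0 = 138.5·3.9782 − 305.0 = 245.979.
Dividing each by 255: (1.0000, 0.9870, 0.9646) → (1.000, 0.987, 0.965).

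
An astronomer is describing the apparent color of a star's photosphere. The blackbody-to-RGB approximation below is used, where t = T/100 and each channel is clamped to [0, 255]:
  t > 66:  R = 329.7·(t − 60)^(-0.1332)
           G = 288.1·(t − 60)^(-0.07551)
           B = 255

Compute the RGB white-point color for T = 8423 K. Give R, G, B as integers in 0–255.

R=216, G=226, B=255

t = 8423/100 = 84.23; the t > 66 branch applies.
R = 329.7·(84.23 − 60)^(-0.1332) = 329.7·24.23^(-0.1332) = 329.7·0.65404 = 215.637.
G = 288.1·(84.23 − 60)^(-0.07551) = 288.1·24.23^(-0.07551) = 288.1·0.78608 = 226.470.
B = 255 by definition for t > 66.
Rounded: (216, 226, 255).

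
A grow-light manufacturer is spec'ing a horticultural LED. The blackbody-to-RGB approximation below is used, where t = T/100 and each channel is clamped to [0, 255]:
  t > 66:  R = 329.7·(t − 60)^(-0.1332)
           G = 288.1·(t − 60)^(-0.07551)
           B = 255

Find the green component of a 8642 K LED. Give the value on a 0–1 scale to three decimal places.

t = 8642/100 = 86.42; the t > 66 branch applies.
G = 288.1·(86.42 − 60)^(-0.07551) = 288.1·26.42^(-0.07551) = 288.1·0.78096 = 224.995.
On a 0–1 scale: 224.995/255 = 0.8823 → 0.882.

0.882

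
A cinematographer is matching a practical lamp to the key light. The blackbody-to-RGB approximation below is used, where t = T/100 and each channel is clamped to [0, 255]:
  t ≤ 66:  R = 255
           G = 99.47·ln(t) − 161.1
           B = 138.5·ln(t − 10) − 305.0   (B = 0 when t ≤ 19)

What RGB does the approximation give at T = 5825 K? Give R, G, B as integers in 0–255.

t = 5825/100 = 58.25; the t ≤ 66 branch applies.
R = 255 by definition for t ≤ 66.
G = 99.47·ln 58.25 − 161.1 = 99.47·4.0647 − 161.1 = 243.220.
B = 138.5·ln(58.25 − 10) − 305.0 = 138.5·ln 48.25 − 305.0 = 138.5·3.8764 − 305.0 = 231.881.
Rounded: (255, 243, 232).

R=255, G=243, B=232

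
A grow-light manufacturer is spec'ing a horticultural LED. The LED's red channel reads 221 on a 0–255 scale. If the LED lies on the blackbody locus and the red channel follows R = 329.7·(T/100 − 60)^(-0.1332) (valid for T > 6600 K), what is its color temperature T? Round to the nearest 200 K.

(t − 60)^(-0.1332) = 221/329.7 = 0.67031.
t − 60 = 0.67031^(1/-0.1332) = 0.67031^(-7.508) = 20.149, so t = 80.149.
T = 100·t = 8015 K → 8000 K to the nearest 200 K.

8000 K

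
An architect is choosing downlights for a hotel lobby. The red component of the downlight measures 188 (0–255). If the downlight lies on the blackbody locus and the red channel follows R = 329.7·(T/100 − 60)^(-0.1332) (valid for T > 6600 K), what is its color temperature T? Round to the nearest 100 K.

12800 K

(t − 60)^(-0.1332) = 188/329.7 = 0.57022.
t − 60 = 0.57022^(1/-0.1332) = 0.57022^(-7.508) = 67.848, so t = 127.848.
T = 100·t = 12785 K → 12800 K to the nearest 100 K.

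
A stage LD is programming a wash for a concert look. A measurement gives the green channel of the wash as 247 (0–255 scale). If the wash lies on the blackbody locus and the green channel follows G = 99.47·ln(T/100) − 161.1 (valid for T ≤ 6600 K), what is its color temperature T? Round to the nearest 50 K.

ln t = (247 + 161.1) / 99.47 = 4.1027.
t = e^4.1027 = 60.506.
T = 100·t = 6051 K → 6050 K to the nearest 50 K.

6050 K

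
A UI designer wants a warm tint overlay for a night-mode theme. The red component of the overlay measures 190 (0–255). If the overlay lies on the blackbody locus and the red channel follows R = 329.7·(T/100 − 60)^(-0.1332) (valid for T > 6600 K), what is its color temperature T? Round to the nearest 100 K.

12300 K

(t − 60)^(-0.1332) = 190/329.7 = 0.57628.
t − 60 = 0.57628^(1/-0.1332) = 0.57628^(-7.508) = 62.667, so t = 122.667.
T = 100·t = 12267 K → 12300 K to the nearest 100 K.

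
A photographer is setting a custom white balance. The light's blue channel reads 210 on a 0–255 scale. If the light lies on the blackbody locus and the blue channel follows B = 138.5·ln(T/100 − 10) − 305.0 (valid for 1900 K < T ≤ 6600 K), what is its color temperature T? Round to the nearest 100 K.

ln(t − 10) = (210 + 305.0) / 138.5 = 3.7184.
t − 10 = e^3.7184 = 41.199, so t = 51.199.
T = 100·t = 5120 K → 5100 K to the nearest 100 K.

5100 K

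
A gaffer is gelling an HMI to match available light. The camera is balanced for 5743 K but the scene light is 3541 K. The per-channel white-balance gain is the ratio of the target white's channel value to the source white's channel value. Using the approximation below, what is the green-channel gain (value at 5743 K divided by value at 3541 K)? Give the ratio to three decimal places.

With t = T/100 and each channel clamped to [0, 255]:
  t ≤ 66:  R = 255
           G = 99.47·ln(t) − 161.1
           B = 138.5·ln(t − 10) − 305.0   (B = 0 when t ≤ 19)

1.248

At 3541 K (t = 35.41):
  G = 99.47·ln 35.41 − 161.1 = 99.47·3.5670 − 161.1 = 193.709.
At 5743 K (t = 57.43):
  G = 99.47·ln 57.43 − 161.1 = 99.47·4.0506 − 161.1 = 241.810.
Gain = 241.810 / 193.709 = 1.2483 → 1.248.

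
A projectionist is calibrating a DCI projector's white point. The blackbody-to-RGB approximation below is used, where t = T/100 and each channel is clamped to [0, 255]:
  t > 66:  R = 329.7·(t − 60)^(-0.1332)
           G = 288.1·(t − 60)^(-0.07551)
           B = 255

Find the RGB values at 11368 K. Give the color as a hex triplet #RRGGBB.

t = 11368/100 = 113.68; the t > 66 branch applies.
R = 329.7·(113.68 − 60)^(-0.1332) = 329.7·53.68^(-0.1332) = 329.7·0.58829 = 193.958.
G = 288.1·(113.68 − 60)^(-0.07551) = 288.1·53.68^(-0.07551) = 288.1·0.74026 = 213.268.
B = 255 by definition for t > 66.
Rounded: (194, 213, 255).
In hex: #C2D5FF.

#C2D5FF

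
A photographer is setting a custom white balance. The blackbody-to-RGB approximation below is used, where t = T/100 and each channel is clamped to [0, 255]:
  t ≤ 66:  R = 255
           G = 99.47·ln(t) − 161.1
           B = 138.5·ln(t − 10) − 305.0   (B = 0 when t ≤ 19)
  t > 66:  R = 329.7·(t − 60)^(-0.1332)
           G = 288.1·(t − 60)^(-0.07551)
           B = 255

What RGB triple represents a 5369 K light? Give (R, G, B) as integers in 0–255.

(255, 235, 218)

t = 5369/100 = 53.69; the t ≤ 66 branch applies.
R = 255 by definition for t ≤ 66.
G = 99.47·ln 53.69 − 161.1 = 99.47·3.9832 − 161.1 = 235.112.
B = 138.5·ln(53.69 − 10) − 305.0 = 138.5·ln 43.69 − 305.0 = 138.5·3.7771 − 305.0 = 218.131.
Rounded: (255, 235, 218).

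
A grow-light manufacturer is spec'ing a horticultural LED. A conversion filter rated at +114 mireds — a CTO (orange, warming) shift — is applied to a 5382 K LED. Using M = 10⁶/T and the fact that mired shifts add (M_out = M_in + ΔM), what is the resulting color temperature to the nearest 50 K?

M_in = 10⁶/5382 = 185.80 mireds.
M_out = 185.80 + (+114) = 299.80 mireds.
T_out = 10⁶/299.80 = 3335.5 K → 3350 K.

3350 K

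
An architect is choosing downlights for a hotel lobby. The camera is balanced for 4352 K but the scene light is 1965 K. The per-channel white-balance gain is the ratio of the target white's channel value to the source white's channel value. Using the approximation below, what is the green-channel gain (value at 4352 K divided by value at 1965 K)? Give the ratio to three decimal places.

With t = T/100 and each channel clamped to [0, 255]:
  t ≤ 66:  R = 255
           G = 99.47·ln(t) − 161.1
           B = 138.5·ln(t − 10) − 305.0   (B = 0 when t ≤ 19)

1.585

At 1965 K (t = 19.65):
  G = 99.47·ln 19.65 − 161.1 = 99.47·2.9781 − 161.1 = 135.129.
At 4352 K (t = 43.52):
  G = 99.47·ln 43.52 − 161.1 = 99.47·3.7732 − 161.1 = 214.222.
Gain = 214.222 / 135.129 = 1.5853 → 1.585.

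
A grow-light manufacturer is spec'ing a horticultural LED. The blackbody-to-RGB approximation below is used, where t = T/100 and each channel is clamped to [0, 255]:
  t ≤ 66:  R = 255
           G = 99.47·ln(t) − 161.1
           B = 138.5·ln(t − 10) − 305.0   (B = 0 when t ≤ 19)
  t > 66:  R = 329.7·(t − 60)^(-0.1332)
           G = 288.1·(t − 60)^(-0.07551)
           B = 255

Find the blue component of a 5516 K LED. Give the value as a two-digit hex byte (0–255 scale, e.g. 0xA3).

t = 5516/100 = 55.16; the t ≤ 66 branch applies.
B = 138.5·ln(55.16 − 10) − 305.0 = 138.5·ln 45.16 − 305.0 = 138.5·3.8102 − 305.0 = 222.714.
Rounded: 223; in hex, 0xDF.

0xDF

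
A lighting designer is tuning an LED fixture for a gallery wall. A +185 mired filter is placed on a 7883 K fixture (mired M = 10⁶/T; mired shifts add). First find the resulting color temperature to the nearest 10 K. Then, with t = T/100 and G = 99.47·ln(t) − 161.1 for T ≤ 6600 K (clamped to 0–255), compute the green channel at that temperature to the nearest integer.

M_in = 10⁶/7883 = 126.86; M_out = 126.86 + (+185) = 311.86.
T_out = 10⁶/311.86 = 3206.6 K → 3210 K; t = 32.1.
G = 99.47·ln 32.1 − 161.1 = 99.47·3.4689 − 161.1 = 183.947.
Rounded: 184.

184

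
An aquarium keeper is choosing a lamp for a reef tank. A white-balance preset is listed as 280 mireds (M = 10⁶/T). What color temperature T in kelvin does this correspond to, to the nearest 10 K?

3570 K

T = 10⁶ / 280 = 3571.43 K → 3570 K.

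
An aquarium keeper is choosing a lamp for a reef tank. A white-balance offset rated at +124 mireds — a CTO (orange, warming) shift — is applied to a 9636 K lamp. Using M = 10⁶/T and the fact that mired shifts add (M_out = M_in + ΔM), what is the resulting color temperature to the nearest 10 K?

M_in = 10⁶/9636 = 103.78 mireds.
M_out = 103.78 + (+124) = 227.78 mireds.
T_out = 10⁶/227.78 = 4390.2 K → 4390 K.

4390 K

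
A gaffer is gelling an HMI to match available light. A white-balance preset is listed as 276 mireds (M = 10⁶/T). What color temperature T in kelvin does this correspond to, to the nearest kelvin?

T = 10⁶ / 276 = 3623.19 K → 3623 K.

3623 K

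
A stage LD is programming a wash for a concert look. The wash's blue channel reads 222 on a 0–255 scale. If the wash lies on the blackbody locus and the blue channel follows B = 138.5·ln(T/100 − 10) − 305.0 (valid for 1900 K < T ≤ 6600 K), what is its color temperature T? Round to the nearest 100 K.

5500 K

ln(t − 10) = (222 + 305.0) / 138.5 = 3.8051.
t − 10 = e^3.8051 = 44.928, so t = 54.928.
T = 100·t = 5493 K → 5500 K to the nearest 100 K.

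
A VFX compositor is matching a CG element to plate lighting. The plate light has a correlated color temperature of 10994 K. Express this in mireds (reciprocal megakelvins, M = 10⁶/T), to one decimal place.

91.0 mireds

M = 10⁶ / 10994 = 90.959 → 91.0 mireds.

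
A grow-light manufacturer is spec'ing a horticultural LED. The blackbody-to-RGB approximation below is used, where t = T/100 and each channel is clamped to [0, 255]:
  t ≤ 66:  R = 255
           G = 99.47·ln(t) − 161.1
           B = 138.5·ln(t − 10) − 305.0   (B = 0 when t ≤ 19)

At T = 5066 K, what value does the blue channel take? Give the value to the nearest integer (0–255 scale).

t = 5066/100 = 50.66; the t ≤ 66 branch applies.
B = 138.5·ln(50.66 − 10) − 305.0 = 138.5·ln 40.66 − 305.0 = 138.5·3.7052 − 305.0 = 208.176.
Rounded: 208.

208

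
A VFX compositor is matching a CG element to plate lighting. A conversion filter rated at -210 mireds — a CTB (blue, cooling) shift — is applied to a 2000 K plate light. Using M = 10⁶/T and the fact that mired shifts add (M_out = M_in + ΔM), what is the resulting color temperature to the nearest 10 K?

3450 K

M_in = 10⁶/2000 = 500.00 mireds.
M_out = 500.00 + (-210) = 290.00 mireds.
T_out = 10⁶/290.00 = 3448.3 K → 3450 K.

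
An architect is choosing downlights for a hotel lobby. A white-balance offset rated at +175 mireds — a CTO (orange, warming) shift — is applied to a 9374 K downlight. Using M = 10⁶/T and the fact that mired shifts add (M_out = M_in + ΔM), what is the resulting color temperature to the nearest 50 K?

3550 K

M_in = 10⁶/9374 = 106.68 mireds.
M_out = 106.68 + (+175) = 281.68 mireds.
T_out = 10⁶/281.68 = 3550.2 K → 3550 K.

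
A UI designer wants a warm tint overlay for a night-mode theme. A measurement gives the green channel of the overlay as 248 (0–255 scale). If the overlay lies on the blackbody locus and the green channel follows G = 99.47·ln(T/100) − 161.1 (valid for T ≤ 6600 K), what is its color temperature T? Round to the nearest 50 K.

ln t = (248 + 161.1) / 99.47 = 4.1128.
t = e^4.1128 = 61.117.
T = 100·t = 6112 K → 6100 K to the nearest 50 K.

6100 K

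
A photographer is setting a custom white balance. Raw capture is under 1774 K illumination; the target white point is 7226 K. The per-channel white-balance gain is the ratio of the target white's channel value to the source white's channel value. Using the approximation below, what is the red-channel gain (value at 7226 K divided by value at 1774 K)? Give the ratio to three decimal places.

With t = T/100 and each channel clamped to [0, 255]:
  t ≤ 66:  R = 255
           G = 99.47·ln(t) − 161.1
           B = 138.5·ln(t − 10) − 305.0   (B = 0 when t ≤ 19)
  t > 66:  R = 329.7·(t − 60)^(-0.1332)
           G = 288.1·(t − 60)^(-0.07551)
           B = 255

0.926

At 1774 K (t = 17.74):
  R = 255 by definition for t ≤ 66.
At 7226 K (t = 72.26):
  R = 329.7·(72.26 − 60)^(-0.1332) = 329.7·12.26^(-0.1332) = 329.7·0.71616 = 236.120.
Gain = 236.120 / 255.000 = 0.9260 → 0.926.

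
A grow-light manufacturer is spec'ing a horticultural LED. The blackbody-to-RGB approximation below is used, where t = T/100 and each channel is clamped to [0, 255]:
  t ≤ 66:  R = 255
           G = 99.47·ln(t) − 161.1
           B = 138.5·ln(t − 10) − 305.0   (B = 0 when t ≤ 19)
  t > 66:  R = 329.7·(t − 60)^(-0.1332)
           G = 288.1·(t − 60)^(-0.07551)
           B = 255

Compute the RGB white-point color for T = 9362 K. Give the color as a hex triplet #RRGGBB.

#CEDDFF

t = 9362/100 = 93.62; the t > 66 branch applies.
R = 329.7·(93.62 − 60)^(-0.1332) = 329.7·33.62^(-0.1332) = 329.7·0.62612 = 206.432.
G = 288.1·(93.62 − 60)^(-0.07551) = 288.1·33.62^(-0.07551) = 288.1·0.76688 = 220.938.
B = 255 by definition for t > 66.
Rounded: (206, 221, 255).
In hex: #CEDDFF.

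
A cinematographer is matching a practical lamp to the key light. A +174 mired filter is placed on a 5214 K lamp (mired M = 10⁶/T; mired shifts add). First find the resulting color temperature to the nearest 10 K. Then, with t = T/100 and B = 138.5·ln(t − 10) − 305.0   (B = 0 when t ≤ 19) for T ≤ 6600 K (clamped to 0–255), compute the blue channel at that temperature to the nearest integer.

M_in = 10⁶/5214 = 191.79; M_out = 191.79 + (+174) = 365.79.
T_out = 10⁶/365.79 = 2733.8 K → 2730 K; t = 27.3.
B = 138.5·ln(27.3 − 10) − 305.0 = 138.5·ln 17.3 − 305.0 = 138.5·2.8507 − 305.0 = 89.823.
Rounded: 90.

90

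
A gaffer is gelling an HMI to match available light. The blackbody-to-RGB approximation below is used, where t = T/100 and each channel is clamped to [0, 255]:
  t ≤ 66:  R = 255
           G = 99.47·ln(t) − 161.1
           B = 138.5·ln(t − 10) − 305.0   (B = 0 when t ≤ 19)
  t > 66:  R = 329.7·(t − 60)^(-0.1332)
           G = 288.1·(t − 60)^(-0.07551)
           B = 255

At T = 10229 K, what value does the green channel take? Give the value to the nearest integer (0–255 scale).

t = 10229/100 = 102.29; the t > 66 branch applies.
G = 288.1·(102.29 − 60)^(-0.07551) = 288.1·42.29^(-0.07551) = 288.1·0.75371 = 217.143.
Rounded: 217.

217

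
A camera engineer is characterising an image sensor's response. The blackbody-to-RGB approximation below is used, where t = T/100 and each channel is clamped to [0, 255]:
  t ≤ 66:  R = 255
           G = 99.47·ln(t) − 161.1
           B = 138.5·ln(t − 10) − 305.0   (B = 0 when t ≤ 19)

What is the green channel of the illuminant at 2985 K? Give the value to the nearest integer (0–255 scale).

t = 2985/100 = 29.85; the t ≤ 66 branch applies.
G = 99.47·ln 29.85 − 161.1 = 99.47·3.3962 − 161.1 = 176.719.
Rounded: 177.

177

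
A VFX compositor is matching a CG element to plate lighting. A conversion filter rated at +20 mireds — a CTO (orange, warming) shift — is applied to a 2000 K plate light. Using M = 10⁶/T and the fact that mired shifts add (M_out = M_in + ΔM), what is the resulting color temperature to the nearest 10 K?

M_in = 10⁶/2000 = 500.00 mireds.
M_out = 500.00 + (+20) = 520.00 mireds.
T_out = 10⁶/520.00 = 1923.1 K → 1920 K.

1920 K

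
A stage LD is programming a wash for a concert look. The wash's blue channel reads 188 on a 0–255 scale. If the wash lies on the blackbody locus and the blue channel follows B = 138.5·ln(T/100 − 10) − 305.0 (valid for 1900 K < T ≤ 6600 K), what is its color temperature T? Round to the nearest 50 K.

ln(t − 10) = (188 + 305.0) / 138.5 = 3.5596.
t − 10 = e^3.5596 = 35.148, so t = 45.148.
T = 100·t = 4515 K → 4500 K to the nearest 50 K.

4500 K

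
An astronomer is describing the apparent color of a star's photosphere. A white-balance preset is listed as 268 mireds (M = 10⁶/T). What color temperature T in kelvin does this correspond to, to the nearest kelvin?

T = 10⁶ / 268 = 3731.34 K → 3731 K.

3731 K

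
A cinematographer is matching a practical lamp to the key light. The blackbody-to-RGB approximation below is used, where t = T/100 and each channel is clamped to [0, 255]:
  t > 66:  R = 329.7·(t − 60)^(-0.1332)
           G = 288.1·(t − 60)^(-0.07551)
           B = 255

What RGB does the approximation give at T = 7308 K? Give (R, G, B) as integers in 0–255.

t = 7308/100 = 73.08; the t > 66 branch applies.
R = 329.7·(73.08 − 60)^(-0.1332) = 329.7·13.08^(-0.1332) = 329.7·0.71002 = 234.092.
G = 288.1·(73.08 − 60)^(-0.07551) = 288.1·13.08^(-0.07551) = 288.1·0.82354 = 237.262.
B = 255 by definition for t > 66.
Rounded: (234, 237, 255).

(234, 237, 255)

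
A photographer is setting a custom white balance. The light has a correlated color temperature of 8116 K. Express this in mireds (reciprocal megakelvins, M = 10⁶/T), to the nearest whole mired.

M = 10⁶ / 8116 = 123.213 → 123 mireds.

123 mireds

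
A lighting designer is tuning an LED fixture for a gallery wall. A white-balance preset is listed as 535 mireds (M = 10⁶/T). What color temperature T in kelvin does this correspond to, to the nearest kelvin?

T = 10⁶ / 535 = 1869.16 K → 1869 K.

1869 K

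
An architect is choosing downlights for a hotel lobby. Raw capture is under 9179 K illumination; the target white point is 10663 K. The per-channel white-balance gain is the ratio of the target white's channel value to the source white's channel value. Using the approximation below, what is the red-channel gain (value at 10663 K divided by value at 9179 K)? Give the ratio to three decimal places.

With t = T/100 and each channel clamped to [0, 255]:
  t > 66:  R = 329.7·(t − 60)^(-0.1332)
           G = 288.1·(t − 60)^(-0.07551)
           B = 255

At 9179 K (t = 91.79):
  R = 329.7·(91.79 − 60)^(-0.1332) = 329.7·31.79^(-0.1332) = 329.7·0.63080 = 207.976.
At 10663 K (t = 106.63):
  R = 329.7·(106.63 − 60)^(-0.1332) = 329.7·46.63^(-0.1332) = 329.7·0.59942 = 197.630.
Gain = 197.630 / 207.976 = 0.9503 → 0.950.

0.950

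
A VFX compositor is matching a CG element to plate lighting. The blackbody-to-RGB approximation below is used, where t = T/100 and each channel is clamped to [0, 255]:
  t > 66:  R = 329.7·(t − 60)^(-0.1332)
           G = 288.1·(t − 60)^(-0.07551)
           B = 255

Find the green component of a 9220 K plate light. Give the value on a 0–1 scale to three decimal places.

t = 9220/100 = 92.2; the t > 66 branch applies.
G = 288.1·(92.2 − 60)^(-0.07551) = 288.1·32.2^(-0.07551) = 288.1·0.76938 = 221.659.
On a 0–1 scale: 221.659/255 = 0.8693 → 0.869.

0.869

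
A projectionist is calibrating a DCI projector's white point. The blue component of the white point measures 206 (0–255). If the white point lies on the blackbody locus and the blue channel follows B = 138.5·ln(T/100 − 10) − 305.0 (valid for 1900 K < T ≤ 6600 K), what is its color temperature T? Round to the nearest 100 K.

ln(t − 10) = (206 + 305.0) / 138.5 = 3.6895.
t − 10 = e^3.6895 = 40.026, so t = 50.026.
T = 100·t = 5003 K → 5000 K to the nearest 100 K.

5000 K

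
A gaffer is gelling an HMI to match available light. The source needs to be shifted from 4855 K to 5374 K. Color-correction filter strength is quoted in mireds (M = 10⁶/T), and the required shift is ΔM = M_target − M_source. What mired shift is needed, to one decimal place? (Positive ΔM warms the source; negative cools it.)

M_source = 10⁶/4855 = 205.973; M_target = 10⁶/5374 = 186.081.
ΔM = 186.081 − 205.973 = -19.892 → -19.9 mireds, a cooling shift.

-19.9 mireds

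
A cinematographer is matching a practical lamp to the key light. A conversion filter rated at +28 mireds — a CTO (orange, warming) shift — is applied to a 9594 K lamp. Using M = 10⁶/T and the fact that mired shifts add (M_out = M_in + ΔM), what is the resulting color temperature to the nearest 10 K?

M_in = 10⁶/9594 = 104.23 mireds.
M_out = 104.23 + (+28) = 132.23 mireds.
T_out = 10⁶/132.23 = 7562.5 K → 7560 K.

7560 K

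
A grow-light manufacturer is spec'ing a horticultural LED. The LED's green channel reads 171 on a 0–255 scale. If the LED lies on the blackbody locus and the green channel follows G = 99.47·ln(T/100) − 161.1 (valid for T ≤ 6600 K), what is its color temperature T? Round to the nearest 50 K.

ln t = (171 + 161.1) / 99.47 = 3.3387.
t = e^3.3387 = 28.182.
T = 100·t = 2818 K → 2800 K to the nearest 50 K.

2800 K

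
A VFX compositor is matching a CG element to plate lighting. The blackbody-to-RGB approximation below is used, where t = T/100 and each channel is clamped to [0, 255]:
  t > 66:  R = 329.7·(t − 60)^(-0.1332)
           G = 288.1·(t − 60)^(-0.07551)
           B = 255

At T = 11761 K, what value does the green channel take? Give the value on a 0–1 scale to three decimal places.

t = 11761/100 = 117.61; the t > 66 branch applies.
G = 288.1·(117.61 − 60)^(-0.07551) = 288.1·57.61^(-0.07551) = 288.1·0.73632 = 212.133.
On a 0–1 scale: 212.133/255 = 0.8319 → 0.832.

0.832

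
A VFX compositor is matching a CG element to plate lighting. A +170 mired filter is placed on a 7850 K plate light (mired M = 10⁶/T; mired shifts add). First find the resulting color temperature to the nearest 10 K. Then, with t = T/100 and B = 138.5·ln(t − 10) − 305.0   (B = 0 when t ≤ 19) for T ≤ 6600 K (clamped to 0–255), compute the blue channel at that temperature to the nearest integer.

133

M_in = 10⁶/7850 = 127.39; M_out = 127.39 + (+170) = 297.39.
T_out = 10⁶/297.39 = 3362.6 K → 3360 K; t = 33.6.
B = 138.5·ln(33.6 − 10) − 305.0 = 138.5·ln 23.6 − 305.0 = 138.5·3.1612 − 305.0 = 132.833.
Rounded: 133.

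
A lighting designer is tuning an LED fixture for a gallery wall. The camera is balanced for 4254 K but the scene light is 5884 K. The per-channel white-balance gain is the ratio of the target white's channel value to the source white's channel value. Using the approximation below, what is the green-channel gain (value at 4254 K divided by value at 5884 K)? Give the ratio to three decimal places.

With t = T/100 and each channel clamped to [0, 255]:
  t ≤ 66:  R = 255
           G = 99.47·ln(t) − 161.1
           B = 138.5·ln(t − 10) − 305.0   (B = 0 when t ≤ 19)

At 5884 K (t = 58.84):
  G = 99.47·ln 58.84 − 161.1 = 99.47·4.0748 − 161.1 = 244.223.
At 4254 K (t = 42.54):
  G = 99.47·ln 42.54 − 161.1 = 99.47·3.7504 − 161.1 = 211.957.
Gain = 211.957 / 244.223 = 0.8679 → 0.868.

0.868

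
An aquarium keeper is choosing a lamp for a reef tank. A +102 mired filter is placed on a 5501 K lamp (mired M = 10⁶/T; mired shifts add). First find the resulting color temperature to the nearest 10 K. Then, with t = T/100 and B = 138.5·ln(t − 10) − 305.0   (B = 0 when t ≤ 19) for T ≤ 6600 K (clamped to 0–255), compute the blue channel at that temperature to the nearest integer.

142

M_in = 10⁶/5501 = 181.79; M_out = 181.79 + (+102) = 283.79.
T_out = 10⁶/283.79 = 3523.8 K → 3520 K; t = 35.2.
B = 138.5·ln(35.2 − 10) − 305.0 = 138.5·ln 25.2 − 305.0 = 138.5·3.2268 − 305.0 = 141.918.
Rounded: 142.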